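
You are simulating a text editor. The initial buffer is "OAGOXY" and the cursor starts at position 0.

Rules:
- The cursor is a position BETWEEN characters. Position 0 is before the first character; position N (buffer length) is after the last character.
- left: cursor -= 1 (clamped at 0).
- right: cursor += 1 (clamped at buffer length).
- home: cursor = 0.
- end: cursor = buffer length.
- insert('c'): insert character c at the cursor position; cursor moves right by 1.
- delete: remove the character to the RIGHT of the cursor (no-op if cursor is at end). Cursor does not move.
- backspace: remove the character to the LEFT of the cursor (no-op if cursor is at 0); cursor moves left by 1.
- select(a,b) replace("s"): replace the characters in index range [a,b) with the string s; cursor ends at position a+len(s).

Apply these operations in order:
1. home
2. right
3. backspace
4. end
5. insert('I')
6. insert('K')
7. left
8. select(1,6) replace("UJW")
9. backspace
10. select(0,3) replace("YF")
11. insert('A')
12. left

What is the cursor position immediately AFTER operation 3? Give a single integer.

After op 1 (home): buf='OAGOXY' cursor=0
After op 2 (right): buf='OAGOXY' cursor=1
After op 3 (backspace): buf='AGOXY' cursor=0

Answer: 0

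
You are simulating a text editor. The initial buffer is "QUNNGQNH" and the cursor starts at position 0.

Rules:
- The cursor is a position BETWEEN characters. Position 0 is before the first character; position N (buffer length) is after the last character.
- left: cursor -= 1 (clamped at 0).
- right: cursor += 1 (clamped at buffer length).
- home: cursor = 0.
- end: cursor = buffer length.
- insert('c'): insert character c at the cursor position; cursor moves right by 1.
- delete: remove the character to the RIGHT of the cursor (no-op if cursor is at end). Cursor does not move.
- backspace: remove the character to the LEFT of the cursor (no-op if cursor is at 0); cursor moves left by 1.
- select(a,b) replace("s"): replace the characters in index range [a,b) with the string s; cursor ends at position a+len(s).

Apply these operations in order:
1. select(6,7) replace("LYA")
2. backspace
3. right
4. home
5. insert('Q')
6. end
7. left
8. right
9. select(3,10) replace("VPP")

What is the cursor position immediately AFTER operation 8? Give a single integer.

Answer: 10

Derivation:
After op 1 (select(6,7) replace("LYA")): buf='QUNNGQLYAH' cursor=9
After op 2 (backspace): buf='QUNNGQLYH' cursor=8
After op 3 (right): buf='QUNNGQLYH' cursor=9
After op 4 (home): buf='QUNNGQLYH' cursor=0
After op 5 (insert('Q')): buf='QQUNNGQLYH' cursor=1
After op 6 (end): buf='QQUNNGQLYH' cursor=10
After op 7 (left): buf='QQUNNGQLYH' cursor=9
After op 8 (right): buf='QQUNNGQLYH' cursor=10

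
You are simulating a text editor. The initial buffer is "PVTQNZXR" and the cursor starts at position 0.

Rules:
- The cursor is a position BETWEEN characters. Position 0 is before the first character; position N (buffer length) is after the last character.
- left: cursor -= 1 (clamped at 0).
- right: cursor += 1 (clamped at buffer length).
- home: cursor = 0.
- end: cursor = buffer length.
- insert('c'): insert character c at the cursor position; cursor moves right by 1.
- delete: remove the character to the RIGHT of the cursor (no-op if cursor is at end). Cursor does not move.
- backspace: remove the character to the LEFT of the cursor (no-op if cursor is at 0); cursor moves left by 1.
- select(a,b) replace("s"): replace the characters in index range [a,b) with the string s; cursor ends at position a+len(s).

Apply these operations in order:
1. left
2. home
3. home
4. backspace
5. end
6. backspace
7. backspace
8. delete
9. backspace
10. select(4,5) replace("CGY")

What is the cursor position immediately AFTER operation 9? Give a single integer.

After op 1 (left): buf='PVTQNZXR' cursor=0
After op 2 (home): buf='PVTQNZXR' cursor=0
After op 3 (home): buf='PVTQNZXR' cursor=0
After op 4 (backspace): buf='PVTQNZXR' cursor=0
After op 5 (end): buf='PVTQNZXR' cursor=8
After op 6 (backspace): buf='PVTQNZX' cursor=7
After op 7 (backspace): buf='PVTQNZ' cursor=6
After op 8 (delete): buf='PVTQNZ' cursor=6
After op 9 (backspace): buf='PVTQN' cursor=5

Answer: 5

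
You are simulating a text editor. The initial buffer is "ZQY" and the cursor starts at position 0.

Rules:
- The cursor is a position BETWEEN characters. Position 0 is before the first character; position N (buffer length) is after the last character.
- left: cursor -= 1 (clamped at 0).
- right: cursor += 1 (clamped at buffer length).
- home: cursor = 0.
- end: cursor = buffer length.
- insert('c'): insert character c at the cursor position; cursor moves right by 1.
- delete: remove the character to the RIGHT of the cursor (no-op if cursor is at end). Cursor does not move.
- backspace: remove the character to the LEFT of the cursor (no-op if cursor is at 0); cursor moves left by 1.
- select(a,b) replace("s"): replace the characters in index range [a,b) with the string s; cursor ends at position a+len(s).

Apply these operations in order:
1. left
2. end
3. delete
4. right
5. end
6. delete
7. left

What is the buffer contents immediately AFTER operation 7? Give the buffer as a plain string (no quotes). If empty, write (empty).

Answer: ZQY

Derivation:
After op 1 (left): buf='ZQY' cursor=0
After op 2 (end): buf='ZQY' cursor=3
After op 3 (delete): buf='ZQY' cursor=3
After op 4 (right): buf='ZQY' cursor=3
After op 5 (end): buf='ZQY' cursor=3
After op 6 (delete): buf='ZQY' cursor=3
After op 7 (left): buf='ZQY' cursor=2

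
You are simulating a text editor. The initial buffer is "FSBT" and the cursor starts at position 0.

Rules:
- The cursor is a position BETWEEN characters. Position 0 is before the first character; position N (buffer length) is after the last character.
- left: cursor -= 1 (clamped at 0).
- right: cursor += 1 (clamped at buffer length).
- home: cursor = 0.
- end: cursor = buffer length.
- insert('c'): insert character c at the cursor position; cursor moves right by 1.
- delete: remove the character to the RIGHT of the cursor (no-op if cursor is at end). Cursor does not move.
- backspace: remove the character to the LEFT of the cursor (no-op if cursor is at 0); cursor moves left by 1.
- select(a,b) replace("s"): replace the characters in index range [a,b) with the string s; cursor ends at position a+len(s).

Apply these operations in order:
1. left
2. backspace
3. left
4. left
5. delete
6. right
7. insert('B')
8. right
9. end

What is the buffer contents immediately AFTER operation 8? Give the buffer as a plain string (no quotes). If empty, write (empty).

After op 1 (left): buf='FSBT' cursor=0
After op 2 (backspace): buf='FSBT' cursor=0
After op 3 (left): buf='FSBT' cursor=0
After op 4 (left): buf='FSBT' cursor=0
After op 5 (delete): buf='SBT' cursor=0
After op 6 (right): buf='SBT' cursor=1
After op 7 (insert('B')): buf='SBBT' cursor=2
After op 8 (right): buf='SBBT' cursor=3

Answer: SBBT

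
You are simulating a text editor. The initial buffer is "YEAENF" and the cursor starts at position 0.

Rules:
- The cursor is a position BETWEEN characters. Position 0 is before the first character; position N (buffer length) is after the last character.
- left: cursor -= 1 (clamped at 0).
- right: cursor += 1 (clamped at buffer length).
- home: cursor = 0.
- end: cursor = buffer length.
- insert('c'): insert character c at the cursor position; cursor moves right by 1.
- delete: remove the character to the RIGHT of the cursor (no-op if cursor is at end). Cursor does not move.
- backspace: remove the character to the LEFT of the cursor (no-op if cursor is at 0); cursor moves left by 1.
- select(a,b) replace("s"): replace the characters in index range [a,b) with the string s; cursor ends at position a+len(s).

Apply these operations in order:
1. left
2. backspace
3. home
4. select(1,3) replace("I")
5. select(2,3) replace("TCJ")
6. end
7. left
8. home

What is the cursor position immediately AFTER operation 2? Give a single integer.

Answer: 0

Derivation:
After op 1 (left): buf='YEAENF' cursor=0
After op 2 (backspace): buf='YEAENF' cursor=0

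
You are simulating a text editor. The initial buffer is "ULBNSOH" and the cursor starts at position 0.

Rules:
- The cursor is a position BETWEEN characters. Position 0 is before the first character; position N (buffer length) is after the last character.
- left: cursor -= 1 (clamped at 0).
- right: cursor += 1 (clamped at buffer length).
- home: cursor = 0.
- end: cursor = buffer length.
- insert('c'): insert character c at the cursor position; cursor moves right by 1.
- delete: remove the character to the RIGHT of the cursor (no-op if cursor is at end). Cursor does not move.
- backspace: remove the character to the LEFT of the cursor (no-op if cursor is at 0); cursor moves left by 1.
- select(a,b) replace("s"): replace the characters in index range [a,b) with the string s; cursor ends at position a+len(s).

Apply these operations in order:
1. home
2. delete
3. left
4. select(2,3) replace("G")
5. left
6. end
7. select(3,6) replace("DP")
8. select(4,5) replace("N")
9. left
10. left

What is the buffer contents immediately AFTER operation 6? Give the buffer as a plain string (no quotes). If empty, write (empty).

After op 1 (home): buf='ULBNSOH' cursor=0
After op 2 (delete): buf='LBNSOH' cursor=0
After op 3 (left): buf='LBNSOH' cursor=0
After op 4 (select(2,3) replace("G")): buf='LBGSOH' cursor=3
After op 5 (left): buf='LBGSOH' cursor=2
After op 6 (end): buf='LBGSOH' cursor=6

Answer: LBGSOH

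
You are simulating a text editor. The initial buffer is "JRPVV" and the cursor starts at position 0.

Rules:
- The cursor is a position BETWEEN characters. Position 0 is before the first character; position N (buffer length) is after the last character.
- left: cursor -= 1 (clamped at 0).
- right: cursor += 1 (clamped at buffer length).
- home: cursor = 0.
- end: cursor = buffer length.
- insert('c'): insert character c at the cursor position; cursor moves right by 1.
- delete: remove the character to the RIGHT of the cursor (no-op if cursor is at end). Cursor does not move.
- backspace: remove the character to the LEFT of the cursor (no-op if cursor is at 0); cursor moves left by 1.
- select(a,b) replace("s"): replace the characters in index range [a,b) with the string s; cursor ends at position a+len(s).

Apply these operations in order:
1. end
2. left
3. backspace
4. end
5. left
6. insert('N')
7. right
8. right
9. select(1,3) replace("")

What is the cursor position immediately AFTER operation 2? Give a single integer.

After op 1 (end): buf='JRPVV' cursor=5
After op 2 (left): buf='JRPVV' cursor=4

Answer: 4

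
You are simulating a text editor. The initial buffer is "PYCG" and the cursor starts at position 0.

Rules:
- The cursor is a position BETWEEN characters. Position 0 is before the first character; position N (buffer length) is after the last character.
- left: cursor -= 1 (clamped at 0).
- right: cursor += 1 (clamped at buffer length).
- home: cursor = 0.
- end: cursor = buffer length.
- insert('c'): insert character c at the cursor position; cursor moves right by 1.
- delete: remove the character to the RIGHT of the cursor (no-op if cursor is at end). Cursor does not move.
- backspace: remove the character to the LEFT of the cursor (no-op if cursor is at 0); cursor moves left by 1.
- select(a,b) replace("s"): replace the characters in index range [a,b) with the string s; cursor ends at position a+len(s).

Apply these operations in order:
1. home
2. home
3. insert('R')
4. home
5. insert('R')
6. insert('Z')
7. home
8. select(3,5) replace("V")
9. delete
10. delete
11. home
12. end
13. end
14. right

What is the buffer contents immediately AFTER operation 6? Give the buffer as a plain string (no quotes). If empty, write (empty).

Answer: RZRPYCG

Derivation:
After op 1 (home): buf='PYCG' cursor=0
After op 2 (home): buf='PYCG' cursor=0
After op 3 (insert('R')): buf='RPYCG' cursor=1
After op 4 (home): buf='RPYCG' cursor=0
After op 5 (insert('R')): buf='RRPYCG' cursor=1
After op 6 (insert('Z')): buf='RZRPYCG' cursor=2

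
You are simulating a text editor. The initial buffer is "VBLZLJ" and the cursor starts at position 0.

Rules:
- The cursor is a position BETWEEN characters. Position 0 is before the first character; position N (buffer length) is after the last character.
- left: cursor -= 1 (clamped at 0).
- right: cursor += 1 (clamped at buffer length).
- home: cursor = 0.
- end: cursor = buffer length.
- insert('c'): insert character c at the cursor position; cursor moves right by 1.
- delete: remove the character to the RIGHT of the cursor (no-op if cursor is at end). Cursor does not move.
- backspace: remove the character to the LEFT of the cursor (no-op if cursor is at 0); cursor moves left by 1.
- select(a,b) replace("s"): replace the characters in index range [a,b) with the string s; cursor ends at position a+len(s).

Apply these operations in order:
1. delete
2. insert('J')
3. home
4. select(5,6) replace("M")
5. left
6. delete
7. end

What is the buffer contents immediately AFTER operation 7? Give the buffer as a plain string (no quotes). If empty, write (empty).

Answer: JBLZL

Derivation:
After op 1 (delete): buf='BLZLJ' cursor=0
After op 2 (insert('J')): buf='JBLZLJ' cursor=1
After op 3 (home): buf='JBLZLJ' cursor=0
After op 4 (select(5,6) replace("M")): buf='JBLZLM' cursor=6
After op 5 (left): buf='JBLZLM' cursor=5
After op 6 (delete): buf='JBLZL' cursor=5
After op 7 (end): buf='JBLZL' cursor=5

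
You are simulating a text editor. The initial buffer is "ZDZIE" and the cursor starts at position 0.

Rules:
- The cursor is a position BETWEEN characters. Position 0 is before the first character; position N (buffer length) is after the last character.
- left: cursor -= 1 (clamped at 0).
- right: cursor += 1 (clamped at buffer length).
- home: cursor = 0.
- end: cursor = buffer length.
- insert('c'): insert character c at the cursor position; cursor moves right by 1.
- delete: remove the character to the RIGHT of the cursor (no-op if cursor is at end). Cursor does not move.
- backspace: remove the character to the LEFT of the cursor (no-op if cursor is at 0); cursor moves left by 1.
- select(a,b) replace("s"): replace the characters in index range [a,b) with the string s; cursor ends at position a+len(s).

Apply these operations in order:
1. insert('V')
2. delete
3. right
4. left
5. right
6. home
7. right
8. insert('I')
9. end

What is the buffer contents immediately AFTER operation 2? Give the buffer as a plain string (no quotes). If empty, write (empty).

Answer: VDZIE

Derivation:
After op 1 (insert('V')): buf='VZDZIE' cursor=1
After op 2 (delete): buf='VDZIE' cursor=1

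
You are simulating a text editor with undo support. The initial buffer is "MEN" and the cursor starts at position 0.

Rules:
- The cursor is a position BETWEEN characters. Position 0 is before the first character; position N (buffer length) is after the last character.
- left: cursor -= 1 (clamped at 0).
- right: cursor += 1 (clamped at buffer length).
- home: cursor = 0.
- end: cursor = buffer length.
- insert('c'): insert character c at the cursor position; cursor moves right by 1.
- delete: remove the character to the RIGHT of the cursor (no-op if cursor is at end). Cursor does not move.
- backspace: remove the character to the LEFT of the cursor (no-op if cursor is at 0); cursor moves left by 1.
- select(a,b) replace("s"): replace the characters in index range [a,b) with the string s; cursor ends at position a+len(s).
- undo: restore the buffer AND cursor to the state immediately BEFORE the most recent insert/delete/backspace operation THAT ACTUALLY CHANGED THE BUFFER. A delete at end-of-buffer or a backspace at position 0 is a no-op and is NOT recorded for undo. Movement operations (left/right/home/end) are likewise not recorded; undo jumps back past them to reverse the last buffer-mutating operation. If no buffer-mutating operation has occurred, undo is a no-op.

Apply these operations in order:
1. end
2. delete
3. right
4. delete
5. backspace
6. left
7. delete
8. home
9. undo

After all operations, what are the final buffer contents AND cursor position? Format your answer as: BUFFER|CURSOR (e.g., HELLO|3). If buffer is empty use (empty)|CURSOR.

After op 1 (end): buf='MEN' cursor=3
After op 2 (delete): buf='MEN' cursor=3
After op 3 (right): buf='MEN' cursor=3
After op 4 (delete): buf='MEN' cursor=3
After op 5 (backspace): buf='ME' cursor=2
After op 6 (left): buf='ME' cursor=1
After op 7 (delete): buf='M' cursor=1
After op 8 (home): buf='M' cursor=0
After op 9 (undo): buf='ME' cursor=1

Answer: ME|1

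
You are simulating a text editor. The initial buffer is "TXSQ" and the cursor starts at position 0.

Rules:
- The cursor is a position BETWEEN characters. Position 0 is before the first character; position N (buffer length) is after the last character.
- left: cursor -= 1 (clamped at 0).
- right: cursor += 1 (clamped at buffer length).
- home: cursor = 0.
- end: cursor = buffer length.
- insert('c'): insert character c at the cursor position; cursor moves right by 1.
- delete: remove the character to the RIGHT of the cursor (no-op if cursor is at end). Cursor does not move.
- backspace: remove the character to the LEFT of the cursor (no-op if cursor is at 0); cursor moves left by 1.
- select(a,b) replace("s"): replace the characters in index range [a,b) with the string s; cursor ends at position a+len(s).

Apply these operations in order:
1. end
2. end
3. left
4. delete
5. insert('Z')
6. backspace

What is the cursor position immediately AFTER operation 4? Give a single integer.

After op 1 (end): buf='TXSQ' cursor=4
After op 2 (end): buf='TXSQ' cursor=4
After op 3 (left): buf='TXSQ' cursor=3
After op 4 (delete): buf='TXS' cursor=3

Answer: 3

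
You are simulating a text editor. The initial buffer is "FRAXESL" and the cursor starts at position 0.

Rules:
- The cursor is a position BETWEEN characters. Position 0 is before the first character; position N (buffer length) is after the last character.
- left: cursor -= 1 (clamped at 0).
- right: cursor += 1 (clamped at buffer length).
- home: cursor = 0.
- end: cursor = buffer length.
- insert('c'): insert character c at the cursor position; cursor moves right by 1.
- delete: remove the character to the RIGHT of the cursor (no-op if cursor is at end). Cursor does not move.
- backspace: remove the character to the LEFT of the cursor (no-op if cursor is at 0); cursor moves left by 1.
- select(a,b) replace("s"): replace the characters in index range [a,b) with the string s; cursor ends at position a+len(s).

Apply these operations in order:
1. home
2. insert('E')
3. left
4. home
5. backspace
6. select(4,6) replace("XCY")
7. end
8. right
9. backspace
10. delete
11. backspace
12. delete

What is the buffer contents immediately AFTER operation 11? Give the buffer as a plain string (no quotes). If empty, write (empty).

After op 1 (home): buf='FRAXESL' cursor=0
After op 2 (insert('E')): buf='EFRAXESL' cursor=1
After op 3 (left): buf='EFRAXESL' cursor=0
After op 4 (home): buf='EFRAXESL' cursor=0
After op 5 (backspace): buf='EFRAXESL' cursor=0
After op 6 (select(4,6) replace("XCY")): buf='EFRAXCYSL' cursor=7
After op 7 (end): buf='EFRAXCYSL' cursor=9
After op 8 (right): buf='EFRAXCYSL' cursor=9
After op 9 (backspace): buf='EFRAXCYS' cursor=8
After op 10 (delete): buf='EFRAXCYS' cursor=8
After op 11 (backspace): buf='EFRAXCY' cursor=7

Answer: EFRAXCY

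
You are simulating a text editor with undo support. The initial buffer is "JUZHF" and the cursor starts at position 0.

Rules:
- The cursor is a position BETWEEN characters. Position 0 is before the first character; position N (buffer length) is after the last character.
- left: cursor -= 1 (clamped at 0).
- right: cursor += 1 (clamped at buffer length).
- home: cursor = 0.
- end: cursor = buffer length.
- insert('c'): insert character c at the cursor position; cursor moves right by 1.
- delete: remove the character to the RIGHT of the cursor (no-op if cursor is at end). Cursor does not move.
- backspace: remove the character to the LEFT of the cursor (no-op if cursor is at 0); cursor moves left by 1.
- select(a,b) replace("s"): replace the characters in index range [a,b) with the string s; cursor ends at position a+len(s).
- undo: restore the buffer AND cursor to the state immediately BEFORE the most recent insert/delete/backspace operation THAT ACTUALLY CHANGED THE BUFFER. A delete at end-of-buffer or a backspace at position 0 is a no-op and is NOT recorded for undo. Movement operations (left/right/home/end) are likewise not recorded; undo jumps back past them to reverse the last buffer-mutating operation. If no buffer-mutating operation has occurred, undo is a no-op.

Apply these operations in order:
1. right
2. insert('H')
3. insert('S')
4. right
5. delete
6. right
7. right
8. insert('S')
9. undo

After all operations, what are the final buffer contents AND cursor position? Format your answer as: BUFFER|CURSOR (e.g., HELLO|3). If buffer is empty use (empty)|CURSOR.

After op 1 (right): buf='JUZHF' cursor=1
After op 2 (insert('H')): buf='JHUZHF' cursor=2
After op 3 (insert('S')): buf='JHSUZHF' cursor=3
After op 4 (right): buf='JHSUZHF' cursor=4
After op 5 (delete): buf='JHSUHF' cursor=4
After op 6 (right): buf='JHSUHF' cursor=5
After op 7 (right): buf='JHSUHF' cursor=6
After op 8 (insert('S')): buf='JHSUHFS' cursor=7
After op 9 (undo): buf='JHSUHF' cursor=6

Answer: JHSUHF|6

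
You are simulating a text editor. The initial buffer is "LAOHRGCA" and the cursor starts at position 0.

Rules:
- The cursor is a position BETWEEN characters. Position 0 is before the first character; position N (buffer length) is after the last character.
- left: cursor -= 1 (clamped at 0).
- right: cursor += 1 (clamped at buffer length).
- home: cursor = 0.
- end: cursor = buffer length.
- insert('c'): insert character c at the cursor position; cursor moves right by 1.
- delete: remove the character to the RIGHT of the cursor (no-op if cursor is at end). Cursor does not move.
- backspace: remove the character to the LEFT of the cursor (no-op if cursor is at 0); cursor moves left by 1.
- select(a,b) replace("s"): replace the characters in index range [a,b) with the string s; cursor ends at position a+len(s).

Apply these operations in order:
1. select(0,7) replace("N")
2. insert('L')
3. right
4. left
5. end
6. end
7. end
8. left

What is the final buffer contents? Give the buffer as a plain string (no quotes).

After op 1 (select(0,7) replace("N")): buf='NA' cursor=1
After op 2 (insert('L')): buf='NLA' cursor=2
After op 3 (right): buf='NLA' cursor=3
After op 4 (left): buf='NLA' cursor=2
After op 5 (end): buf='NLA' cursor=3
After op 6 (end): buf='NLA' cursor=3
After op 7 (end): buf='NLA' cursor=3
After op 8 (left): buf='NLA' cursor=2

Answer: NLA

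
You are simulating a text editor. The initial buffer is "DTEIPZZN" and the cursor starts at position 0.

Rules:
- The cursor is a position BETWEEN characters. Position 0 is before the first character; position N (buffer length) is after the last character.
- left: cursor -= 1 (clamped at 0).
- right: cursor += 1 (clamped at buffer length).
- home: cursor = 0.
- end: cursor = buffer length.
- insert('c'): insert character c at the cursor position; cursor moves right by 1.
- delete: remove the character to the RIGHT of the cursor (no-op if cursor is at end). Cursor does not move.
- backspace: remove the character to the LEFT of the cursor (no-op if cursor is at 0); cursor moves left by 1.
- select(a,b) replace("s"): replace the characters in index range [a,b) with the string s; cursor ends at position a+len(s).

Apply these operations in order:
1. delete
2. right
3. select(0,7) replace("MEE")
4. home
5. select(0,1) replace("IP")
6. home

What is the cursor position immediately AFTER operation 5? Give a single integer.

After op 1 (delete): buf='TEIPZZN' cursor=0
After op 2 (right): buf='TEIPZZN' cursor=1
After op 3 (select(0,7) replace("MEE")): buf='MEE' cursor=3
After op 4 (home): buf='MEE' cursor=0
After op 5 (select(0,1) replace("IP")): buf='IPEE' cursor=2

Answer: 2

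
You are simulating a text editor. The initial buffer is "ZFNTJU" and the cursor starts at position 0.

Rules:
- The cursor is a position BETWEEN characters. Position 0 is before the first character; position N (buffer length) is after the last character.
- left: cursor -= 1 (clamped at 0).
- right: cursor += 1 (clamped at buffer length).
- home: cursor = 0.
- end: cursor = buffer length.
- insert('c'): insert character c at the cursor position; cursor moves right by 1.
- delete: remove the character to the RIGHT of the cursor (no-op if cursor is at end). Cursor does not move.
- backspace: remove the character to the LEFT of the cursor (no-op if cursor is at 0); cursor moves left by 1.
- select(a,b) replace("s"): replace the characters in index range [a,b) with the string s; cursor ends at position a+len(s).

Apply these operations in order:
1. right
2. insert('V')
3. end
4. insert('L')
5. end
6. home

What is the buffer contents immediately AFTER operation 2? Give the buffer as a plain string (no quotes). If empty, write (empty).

After op 1 (right): buf='ZFNTJU' cursor=1
After op 2 (insert('V')): buf='ZVFNTJU' cursor=2

Answer: ZVFNTJU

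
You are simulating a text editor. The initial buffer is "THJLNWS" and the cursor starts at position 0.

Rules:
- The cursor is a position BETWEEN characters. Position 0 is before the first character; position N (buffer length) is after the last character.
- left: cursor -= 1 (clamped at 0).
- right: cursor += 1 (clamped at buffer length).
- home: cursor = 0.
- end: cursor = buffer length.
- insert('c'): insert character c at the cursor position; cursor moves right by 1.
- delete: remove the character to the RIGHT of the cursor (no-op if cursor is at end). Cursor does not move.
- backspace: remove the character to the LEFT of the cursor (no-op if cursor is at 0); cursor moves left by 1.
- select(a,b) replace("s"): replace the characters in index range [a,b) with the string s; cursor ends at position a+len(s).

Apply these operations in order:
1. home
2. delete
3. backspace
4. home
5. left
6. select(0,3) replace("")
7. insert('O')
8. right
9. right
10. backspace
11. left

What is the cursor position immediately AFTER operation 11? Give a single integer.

Answer: 1

Derivation:
After op 1 (home): buf='THJLNWS' cursor=0
After op 2 (delete): buf='HJLNWS' cursor=0
After op 3 (backspace): buf='HJLNWS' cursor=0
After op 4 (home): buf='HJLNWS' cursor=0
After op 5 (left): buf='HJLNWS' cursor=0
After op 6 (select(0,3) replace("")): buf='NWS' cursor=0
After op 7 (insert('O')): buf='ONWS' cursor=1
After op 8 (right): buf='ONWS' cursor=2
After op 9 (right): buf='ONWS' cursor=3
After op 10 (backspace): buf='ONS' cursor=2
After op 11 (left): buf='ONS' cursor=1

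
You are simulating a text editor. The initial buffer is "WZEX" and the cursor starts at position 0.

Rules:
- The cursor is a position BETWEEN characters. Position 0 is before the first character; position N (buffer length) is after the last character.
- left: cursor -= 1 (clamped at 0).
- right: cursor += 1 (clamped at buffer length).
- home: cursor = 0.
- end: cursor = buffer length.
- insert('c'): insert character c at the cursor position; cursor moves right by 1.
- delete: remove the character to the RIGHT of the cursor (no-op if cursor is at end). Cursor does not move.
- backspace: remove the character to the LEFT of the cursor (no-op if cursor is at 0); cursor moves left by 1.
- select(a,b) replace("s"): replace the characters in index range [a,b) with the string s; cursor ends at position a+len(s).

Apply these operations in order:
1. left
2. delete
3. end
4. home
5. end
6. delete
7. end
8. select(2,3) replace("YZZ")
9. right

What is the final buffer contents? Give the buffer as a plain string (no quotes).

Answer: ZEYZZ

Derivation:
After op 1 (left): buf='WZEX' cursor=0
After op 2 (delete): buf='ZEX' cursor=0
After op 3 (end): buf='ZEX' cursor=3
After op 4 (home): buf='ZEX' cursor=0
After op 5 (end): buf='ZEX' cursor=3
After op 6 (delete): buf='ZEX' cursor=3
After op 7 (end): buf='ZEX' cursor=3
After op 8 (select(2,3) replace("YZZ")): buf='ZEYZZ' cursor=5
After op 9 (right): buf='ZEYZZ' cursor=5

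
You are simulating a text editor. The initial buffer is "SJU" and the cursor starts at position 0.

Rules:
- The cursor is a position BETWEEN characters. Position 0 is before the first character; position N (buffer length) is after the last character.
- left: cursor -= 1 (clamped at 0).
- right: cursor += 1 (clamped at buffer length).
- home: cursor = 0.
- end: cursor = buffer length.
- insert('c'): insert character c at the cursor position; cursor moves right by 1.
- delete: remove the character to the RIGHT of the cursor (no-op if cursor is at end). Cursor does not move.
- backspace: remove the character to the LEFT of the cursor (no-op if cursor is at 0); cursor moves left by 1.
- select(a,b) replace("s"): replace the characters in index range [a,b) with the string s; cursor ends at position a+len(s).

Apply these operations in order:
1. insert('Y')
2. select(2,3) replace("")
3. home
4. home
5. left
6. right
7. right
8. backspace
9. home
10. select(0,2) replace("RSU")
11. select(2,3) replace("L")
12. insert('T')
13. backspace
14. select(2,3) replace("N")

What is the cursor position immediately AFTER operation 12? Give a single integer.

After op 1 (insert('Y')): buf='YSJU' cursor=1
After op 2 (select(2,3) replace("")): buf='YSU' cursor=2
After op 3 (home): buf='YSU' cursor=0
After op 4 (home): buf='YSU' cursor=0
After op 5 (left): buf='YSU' cursor=0
After op 6 (right): buf='YSU' cursor=1
After op 7 (right): buf='YSU' cursor=2
After op 8 (backspace): buf='YU' cursor=1
After op 9 (home): buf='YU' cursor=0
After op 10 (select(0,2) replace("RSU")): buf='RSU' cursor=3
After op 11 (select(2,3) replace("L")): buf='RSL' cursor=3
After op 12 (insert('T')): buf='RSLT' cursor=4

Answer: 4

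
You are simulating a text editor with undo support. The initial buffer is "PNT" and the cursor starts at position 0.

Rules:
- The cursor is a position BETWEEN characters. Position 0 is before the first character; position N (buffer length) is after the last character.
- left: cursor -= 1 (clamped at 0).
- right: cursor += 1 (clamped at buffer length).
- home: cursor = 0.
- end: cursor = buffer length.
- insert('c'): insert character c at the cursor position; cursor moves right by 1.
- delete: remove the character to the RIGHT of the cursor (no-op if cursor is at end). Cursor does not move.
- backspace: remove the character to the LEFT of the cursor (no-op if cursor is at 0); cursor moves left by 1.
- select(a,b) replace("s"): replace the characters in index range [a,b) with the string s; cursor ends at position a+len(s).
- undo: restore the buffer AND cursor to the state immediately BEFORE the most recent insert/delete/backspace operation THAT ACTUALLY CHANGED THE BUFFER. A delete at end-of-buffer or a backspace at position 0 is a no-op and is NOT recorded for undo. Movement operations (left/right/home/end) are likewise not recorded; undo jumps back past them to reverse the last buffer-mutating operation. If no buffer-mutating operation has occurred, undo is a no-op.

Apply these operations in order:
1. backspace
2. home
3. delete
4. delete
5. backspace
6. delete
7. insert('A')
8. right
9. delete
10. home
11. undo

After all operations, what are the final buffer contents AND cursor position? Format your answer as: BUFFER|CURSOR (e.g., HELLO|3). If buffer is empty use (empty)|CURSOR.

After op 1 (backspace): buf='PNT' cursor=0
After op 2 (home): buf='PNT' cursor=0
After op 3 (delete): buf='NT' cursor=0
After op 4 (delete): buf='T' cursor=0
After op 5 (backspace): buf='T' cursor=0
After op 6 (delete): buf='(empty)' cursor=0
After op 7 (insert('A')): buf='A' cursor=1
After op 8 (right): buf='A' cursor=1
After op 9 (delete): buf='A' cursor=1
After op 10 (home): buf='A' cursor=0
After op 11 (undo): buf='(empty)' cursor=0

Answer: (empty)|0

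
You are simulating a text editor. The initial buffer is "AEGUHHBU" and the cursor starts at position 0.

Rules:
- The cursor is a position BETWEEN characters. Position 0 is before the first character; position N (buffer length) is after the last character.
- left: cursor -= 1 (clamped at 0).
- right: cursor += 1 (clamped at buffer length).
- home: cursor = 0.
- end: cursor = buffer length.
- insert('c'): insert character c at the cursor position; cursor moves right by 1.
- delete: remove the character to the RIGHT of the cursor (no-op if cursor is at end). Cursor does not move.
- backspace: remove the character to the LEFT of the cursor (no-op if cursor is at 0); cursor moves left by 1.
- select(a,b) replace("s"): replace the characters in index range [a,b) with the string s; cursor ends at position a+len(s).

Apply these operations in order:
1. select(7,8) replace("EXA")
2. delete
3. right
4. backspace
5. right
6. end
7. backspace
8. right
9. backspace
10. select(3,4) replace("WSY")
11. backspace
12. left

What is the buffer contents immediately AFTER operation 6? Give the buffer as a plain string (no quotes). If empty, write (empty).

After op 1 (select(7,8) replace("EXA")): buf='AEGUHHBEXA' cursor=10
After op 2 (delete): buf='AEGUHHBEXA' cursor=10
After op 3 (right): buf='AEGUHHBEXA' cursor=10
After op 4 (backspace): buf='AEGUHHBEX' cursor=9
After op 5 (right): buf='AEGUHHBEX' cursor=9
After op 6 (end): buf='AEGUHHBEX' cursor=9

Answer: AEGUHHBEX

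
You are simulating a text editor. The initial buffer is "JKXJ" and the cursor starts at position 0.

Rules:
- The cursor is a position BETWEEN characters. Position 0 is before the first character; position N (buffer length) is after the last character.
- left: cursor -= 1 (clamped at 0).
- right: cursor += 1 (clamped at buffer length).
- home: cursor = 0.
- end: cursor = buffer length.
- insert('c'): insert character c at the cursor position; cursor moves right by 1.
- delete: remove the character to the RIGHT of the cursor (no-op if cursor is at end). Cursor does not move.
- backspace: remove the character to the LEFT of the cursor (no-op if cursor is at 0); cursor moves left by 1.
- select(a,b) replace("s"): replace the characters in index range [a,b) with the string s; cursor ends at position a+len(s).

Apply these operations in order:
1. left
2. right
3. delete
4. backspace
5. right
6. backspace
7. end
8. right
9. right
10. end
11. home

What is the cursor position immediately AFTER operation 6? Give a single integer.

After op 1 (left): buf='JKXJ' cursor=0
After op 2 (right): buf='JKXJ' cursor=1
After op 3 (delete): buf='JXJ' cursor=1
After op 4 (backspace): buf='XJ' cursor=0
After op 5 (right): buf='XJ' cursor=1
After op 6 (backspace): buf='J' cursor=0

Answer: 0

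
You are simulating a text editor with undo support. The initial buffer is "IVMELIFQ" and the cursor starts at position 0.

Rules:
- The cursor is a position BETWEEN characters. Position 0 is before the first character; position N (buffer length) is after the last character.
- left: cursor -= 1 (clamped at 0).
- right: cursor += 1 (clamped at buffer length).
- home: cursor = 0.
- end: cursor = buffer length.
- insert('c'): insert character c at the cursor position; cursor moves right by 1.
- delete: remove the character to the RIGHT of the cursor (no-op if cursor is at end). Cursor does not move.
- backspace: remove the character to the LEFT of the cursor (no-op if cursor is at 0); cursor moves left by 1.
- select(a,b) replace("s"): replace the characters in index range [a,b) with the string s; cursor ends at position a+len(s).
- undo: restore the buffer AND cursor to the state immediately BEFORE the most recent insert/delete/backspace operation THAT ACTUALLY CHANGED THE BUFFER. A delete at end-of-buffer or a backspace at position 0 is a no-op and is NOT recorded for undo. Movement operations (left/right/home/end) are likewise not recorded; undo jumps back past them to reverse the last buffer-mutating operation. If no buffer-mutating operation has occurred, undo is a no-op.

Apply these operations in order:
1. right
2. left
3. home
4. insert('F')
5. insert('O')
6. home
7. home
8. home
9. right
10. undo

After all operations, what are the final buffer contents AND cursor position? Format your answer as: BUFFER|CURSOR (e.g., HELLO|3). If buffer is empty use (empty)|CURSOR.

After op 1 (right): buf='IVMELIFQ' cursor=1
After op 2 (left): buf='IVMELIFQ' cursor=0
After op 3 (home): buf='IVMELIFQ' cursor=0
After op 4 (insert('F')): buf='FIVMELIFQ' cursor=1
After op 5 (insert('O')): buf='FOIVMELIFQ' cursor=2
After op 6 (home): buf='FOIVMELIFQ' cursor=0
After op 7 (home): buf='FOIVMELIFQ' cursor=0
After op 8 (home): buf='FOIVMELIFQ' cursor=0
After op 9 (right): buf='FOIVMELIFQ' cursor=1
After op 10 (undo): buf='FIVMELIFQ' cursor=1

Answer: FIVMELIFQ|1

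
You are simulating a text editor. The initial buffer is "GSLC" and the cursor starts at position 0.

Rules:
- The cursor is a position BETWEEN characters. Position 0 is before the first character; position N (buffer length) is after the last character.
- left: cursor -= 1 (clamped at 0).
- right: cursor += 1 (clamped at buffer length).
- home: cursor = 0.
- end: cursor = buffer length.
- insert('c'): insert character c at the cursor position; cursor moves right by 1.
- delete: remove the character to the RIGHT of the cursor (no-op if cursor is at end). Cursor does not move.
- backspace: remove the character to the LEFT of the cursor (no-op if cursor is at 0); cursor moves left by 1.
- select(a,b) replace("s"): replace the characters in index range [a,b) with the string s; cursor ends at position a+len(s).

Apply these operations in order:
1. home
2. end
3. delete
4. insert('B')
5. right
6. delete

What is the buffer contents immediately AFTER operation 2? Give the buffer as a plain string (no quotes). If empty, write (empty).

After op 1 (home): buf='GSLC' cursor=0
After op 2 (end): buf='GSLC' cursor=4

Answer: GSLC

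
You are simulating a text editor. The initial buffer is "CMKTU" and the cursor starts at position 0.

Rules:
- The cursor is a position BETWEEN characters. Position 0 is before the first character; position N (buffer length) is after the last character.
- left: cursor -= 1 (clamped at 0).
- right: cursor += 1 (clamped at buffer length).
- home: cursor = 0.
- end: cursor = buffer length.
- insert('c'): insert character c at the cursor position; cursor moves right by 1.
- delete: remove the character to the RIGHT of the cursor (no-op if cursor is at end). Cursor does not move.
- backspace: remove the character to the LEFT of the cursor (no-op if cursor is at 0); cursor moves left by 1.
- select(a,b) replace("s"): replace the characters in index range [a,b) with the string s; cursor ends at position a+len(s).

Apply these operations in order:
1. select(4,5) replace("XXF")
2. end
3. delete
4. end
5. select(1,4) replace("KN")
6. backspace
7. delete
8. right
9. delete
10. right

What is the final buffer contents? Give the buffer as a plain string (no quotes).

Answer: CKX

Derivation:
After op 1 (select(4,5) replace("XXF")): buf='CMKTXXF' cursor=7
After op 2 (end): buf='CMKTXXF' cursor=7
After op 3 (delete): buf='CMKTXXF' cursor=7
After op 4 (end): buf='CMKTXXF' cursor=7
After op 5 (select(1,4) replace("KN")): buf='CKNXXF' cursor=3
After op 6 (backspace): buf='CKXXF' cursor=2
After op 7 (delete): buf='CKXF' cursor=2
After op 8 (right): buf='CKXF' cursor=3
After op 9 (delete): buf='CKX' cursor=3
After op 10 (right): buf='CKX' cursor=3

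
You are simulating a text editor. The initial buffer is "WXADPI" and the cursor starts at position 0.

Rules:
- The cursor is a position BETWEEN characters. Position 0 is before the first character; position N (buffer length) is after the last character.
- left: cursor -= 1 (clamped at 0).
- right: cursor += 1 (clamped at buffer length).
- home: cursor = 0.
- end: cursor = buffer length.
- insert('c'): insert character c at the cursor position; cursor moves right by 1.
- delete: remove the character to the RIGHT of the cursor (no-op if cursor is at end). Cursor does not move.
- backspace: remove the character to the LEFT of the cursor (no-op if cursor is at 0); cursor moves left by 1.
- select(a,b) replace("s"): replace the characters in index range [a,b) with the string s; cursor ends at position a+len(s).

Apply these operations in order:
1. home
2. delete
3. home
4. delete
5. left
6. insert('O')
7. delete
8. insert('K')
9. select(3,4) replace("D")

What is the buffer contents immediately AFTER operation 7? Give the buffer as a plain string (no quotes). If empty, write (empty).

Answer: ODPI

Derivation:
After op 1 (home): buf='WXADPI' cursor=0
After op 2 (delete): buf='XADPI' cursor=0
After op 3 (home): buf='XADPI' cursor=0
After op 4 (delete): buf='ADPI' cursor=0
After op 5 (left): buf='ADPI' cursor=0
After op 6 (insert('O')): buf='OADPI' cursor=1
After op 7 (delete): buf='ODPI' cursor=1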